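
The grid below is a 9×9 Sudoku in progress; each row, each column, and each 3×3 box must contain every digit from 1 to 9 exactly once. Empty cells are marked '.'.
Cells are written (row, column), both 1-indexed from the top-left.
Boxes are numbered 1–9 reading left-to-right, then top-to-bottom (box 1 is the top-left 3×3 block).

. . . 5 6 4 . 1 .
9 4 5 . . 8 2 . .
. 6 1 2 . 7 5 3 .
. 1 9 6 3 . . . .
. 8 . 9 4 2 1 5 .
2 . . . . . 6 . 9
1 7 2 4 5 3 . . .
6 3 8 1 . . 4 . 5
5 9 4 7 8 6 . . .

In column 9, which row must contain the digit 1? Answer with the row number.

Consider where 1 can go in column 9.
(1,9) is out (row 1 already has a 1). (2,9) is out (box 3 already has a 1). (3,9) is out (row 3 already has a 1). (4,9) is out (row 4 already has a 1). The remaining empty cells in column 9 are similarly blocked.
So the only cell in column 9 that can hold 1 is (9,9).
That is row 9.

9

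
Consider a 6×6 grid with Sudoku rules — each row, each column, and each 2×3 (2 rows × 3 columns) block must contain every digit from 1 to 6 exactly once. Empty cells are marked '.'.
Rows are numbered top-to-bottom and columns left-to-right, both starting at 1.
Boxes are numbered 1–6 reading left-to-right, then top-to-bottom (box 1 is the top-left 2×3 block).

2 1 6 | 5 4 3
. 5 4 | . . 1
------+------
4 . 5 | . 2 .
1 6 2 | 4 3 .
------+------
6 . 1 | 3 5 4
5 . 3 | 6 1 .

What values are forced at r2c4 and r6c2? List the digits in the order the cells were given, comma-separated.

For r2c4:
  Row 2 already contains {1, 4, 5}.
  Column 4 already contains {3, 4, 5, 6}.
  Its 2×3 block (box 2) already contains {1, 3, 4, 5}.
  The only value from 1–6 not eliminated is 2, so r2c4 = 2.
For r6c2:
  Consider where 4 can go in column 2.
  r3c2 is out (row 3 already has a 4).
  r5c2 is out (row 5 already has a 4).
  So the only cell in column 2 that can hold 4 is r6c2.
  So r6c2 = 4.

2,4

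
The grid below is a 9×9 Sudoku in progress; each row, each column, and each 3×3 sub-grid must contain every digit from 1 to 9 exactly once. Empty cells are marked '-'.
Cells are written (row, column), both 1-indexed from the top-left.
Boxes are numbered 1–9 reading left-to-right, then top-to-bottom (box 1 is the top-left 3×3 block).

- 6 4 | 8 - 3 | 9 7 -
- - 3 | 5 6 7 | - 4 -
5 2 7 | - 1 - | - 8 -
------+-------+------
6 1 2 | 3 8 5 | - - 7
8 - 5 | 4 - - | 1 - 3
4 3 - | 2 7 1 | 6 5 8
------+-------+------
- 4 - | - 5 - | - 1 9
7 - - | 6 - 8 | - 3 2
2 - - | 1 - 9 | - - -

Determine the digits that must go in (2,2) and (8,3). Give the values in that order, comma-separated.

8,1

For (2,2):
  Consider where 8 can go in box 1.
  (1,1) is out (row 1 already has a 8).
  (2,1) is out (column 1 already has a 8).
  So the only cell in box 1 that can hold 8 is (2,2).
  So (2,2) = 8.
For (8,3):
  Consider where 1 can go in row 8.
  (8,2) is out (column 2 already has a 1).
  (8,5) is out (column 5 already has a 1).
  (8,7) is out (column 7 already has a 1).
  So the only cell in row 8 that can hold 1 is (8,3).
  So (8,3) = 1.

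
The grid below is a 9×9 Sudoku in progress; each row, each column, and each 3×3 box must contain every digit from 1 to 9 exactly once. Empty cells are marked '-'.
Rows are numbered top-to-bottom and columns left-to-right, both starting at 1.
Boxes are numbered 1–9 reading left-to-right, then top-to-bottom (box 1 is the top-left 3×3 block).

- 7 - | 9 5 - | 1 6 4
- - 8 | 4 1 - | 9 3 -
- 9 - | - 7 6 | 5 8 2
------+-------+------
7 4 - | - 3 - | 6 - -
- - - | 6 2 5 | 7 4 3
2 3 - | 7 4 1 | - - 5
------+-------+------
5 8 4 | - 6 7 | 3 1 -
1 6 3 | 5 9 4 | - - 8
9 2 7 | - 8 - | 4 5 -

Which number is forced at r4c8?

Cell r4c8 itself could take any of {2, 9} by direct elimination.
Consider where 2 can go in row 4.
r4c3 is out (box 4 already has a 2).
r4c4 is out (box 5 already has a 2).
r4c6 is out (box 5 already has a 2).
r4c9 is out (column 9 already has a 2).
So the only cell in row 4 that can hold 2 is r4c8.
Therefore r4c8 = 2.

2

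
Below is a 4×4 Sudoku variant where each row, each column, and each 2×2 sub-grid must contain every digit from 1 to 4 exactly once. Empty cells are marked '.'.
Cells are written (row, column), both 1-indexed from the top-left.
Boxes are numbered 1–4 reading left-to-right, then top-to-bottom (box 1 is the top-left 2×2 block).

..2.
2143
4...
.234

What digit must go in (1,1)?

Row 1 already contains {2}.
Column 1 already contains {2, 4}.
Its 2×2 block (box 1) already contains {1, 2}.
The only value from 1–4 not eliminated is 3, so (1,1) = 3.

3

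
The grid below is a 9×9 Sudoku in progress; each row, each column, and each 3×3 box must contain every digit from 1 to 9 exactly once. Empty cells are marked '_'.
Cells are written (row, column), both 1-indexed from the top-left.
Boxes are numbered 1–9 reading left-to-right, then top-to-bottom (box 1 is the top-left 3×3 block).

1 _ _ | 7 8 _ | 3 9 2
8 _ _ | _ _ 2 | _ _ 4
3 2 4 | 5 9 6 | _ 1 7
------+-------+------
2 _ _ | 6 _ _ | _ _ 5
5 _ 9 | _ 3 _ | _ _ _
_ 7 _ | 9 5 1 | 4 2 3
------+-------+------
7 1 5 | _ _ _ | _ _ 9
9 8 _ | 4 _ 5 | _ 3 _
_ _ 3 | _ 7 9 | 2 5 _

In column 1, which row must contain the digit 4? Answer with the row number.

9

Consider where 4 can go in column 1.
(6,1) is out (row 6 already has a 4).
So the only cell in column 1 that can hold 4 is (9,1).
That is row 9.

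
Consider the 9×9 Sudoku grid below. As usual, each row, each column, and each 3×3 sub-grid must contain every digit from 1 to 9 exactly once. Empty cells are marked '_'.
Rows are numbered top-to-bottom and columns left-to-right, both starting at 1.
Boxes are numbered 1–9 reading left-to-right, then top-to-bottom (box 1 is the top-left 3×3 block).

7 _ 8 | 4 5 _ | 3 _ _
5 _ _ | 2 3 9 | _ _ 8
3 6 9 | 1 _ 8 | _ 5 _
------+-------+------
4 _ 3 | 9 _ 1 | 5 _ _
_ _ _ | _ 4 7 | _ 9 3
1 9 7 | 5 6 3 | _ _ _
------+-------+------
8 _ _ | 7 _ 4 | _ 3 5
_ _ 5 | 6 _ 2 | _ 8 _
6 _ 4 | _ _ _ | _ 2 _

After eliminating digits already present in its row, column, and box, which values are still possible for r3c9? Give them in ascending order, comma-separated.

Row 3 already contains {1, 3, 5, 6, 8, 9}.
Column 9 already contains {3, 5, 8}.
Its 3×3 block (box 3) already contains {3, 5, 8}.
Removing those from 1–9 leaves {2, 4, 7} as the candidates for r3c9.

2,4,7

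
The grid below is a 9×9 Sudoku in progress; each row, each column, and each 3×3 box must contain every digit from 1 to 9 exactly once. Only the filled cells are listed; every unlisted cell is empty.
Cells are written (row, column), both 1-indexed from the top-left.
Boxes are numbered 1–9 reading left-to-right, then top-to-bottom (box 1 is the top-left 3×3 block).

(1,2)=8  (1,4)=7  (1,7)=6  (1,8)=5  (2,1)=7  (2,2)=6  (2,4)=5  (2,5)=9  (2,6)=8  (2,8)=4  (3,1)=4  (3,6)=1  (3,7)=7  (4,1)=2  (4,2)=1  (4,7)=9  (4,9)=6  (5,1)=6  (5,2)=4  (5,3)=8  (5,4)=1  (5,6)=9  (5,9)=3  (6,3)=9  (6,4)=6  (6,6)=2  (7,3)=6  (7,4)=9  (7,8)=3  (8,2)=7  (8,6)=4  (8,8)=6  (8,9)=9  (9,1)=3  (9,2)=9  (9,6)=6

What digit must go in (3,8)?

9

Cell (3,8) itself could take any of {2, 8, 9} by direct elimination.
Consider where 9 can go in box 3.
(1,9) is out (column 9 already has a 9).
(2,7) is out (row 2 already has a 9).
(2,9) is out (row 2 already has a 9).
(3,9) is out (column 9 already has a 9).
So the only cell in box 3 that can hold 9 is (3,8).
Therefore (3,8) = 9.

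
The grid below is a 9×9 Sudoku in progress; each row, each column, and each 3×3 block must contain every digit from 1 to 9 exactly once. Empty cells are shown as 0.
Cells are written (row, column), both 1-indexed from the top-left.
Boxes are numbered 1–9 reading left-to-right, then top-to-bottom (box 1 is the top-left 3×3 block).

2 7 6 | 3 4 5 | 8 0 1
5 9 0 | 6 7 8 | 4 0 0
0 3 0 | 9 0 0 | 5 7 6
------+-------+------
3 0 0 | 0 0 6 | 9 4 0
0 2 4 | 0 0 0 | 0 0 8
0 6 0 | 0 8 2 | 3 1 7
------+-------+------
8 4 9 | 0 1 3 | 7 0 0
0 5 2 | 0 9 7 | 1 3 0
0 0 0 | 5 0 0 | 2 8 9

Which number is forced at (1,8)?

9

Row 1 already contains {1, 2, 3, 4, 5, 6, 7, 8}.
Column 8 already contains {1, 3, 4, 7, 8}.
Its 3×3 block (box 3) already contains {1, 4, 5, 6, 7, 8}.
The only value from 1–9 not eliminated is 9, so (1,8) = 9.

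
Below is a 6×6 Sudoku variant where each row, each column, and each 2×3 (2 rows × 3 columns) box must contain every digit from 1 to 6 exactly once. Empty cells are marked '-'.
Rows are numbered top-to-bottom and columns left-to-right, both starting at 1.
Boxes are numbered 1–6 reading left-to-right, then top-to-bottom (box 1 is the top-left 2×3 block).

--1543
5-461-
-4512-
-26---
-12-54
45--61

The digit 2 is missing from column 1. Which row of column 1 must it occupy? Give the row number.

1

Consider where 2 can go in column 1.
R3C1 is out (row 3 already has a 2).
R4C1 is out (row 4 already has a 2).
R5C1 is out (row 5 already has a 2).
So the only cell in column 1 that can hold 2 is R1C1.
That is row 1.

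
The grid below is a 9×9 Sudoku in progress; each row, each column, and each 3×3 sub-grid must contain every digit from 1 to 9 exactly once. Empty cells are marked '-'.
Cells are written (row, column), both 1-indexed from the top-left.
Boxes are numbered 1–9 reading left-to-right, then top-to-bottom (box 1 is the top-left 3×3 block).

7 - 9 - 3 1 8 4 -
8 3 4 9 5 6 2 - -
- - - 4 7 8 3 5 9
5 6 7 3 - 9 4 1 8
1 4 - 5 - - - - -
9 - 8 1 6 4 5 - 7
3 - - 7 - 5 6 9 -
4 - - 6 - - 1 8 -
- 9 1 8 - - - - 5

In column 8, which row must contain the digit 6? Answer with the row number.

5

Consider where 6 can go in column 8.
(2,8) is out (row 2 already has a 6).
(6,8) is out (row 6 already has a 6).
(9,8) is out (box 9 already has a 6).
So the only cell in column 8 that can hold 6 is (5,8).
That is row 5.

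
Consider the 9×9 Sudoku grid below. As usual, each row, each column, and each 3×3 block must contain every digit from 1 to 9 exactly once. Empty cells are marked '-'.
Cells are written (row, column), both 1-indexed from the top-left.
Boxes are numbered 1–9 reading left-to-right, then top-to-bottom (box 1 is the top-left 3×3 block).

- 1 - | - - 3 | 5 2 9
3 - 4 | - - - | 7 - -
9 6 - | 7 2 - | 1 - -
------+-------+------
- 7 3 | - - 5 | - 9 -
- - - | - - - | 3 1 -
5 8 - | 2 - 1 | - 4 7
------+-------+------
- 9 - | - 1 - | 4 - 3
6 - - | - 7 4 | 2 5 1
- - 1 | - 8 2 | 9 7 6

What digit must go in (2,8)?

Cell (2,8) itself could take any of {6, 8} by direct elimination.
Consider where 6 can go in column 8.
(3,8) is out (row 3 already has a 6).
(7,8) is out (box 9 already has a 6).
So the only cell in column 8 that can hold 6 is (2,8).
Therefore (2,8) = 6.

6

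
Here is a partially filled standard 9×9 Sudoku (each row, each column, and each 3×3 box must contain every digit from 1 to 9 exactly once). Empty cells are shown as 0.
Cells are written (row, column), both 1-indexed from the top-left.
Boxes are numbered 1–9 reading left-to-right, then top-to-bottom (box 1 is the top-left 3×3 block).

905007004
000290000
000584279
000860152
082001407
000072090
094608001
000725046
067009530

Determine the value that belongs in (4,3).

Cell (4,3) itself could take any of {3, 9} by direct elimination.
Consider where 9 can go in column 3.
(2,3) is out (row 2 already has a 9).
(3,3) is out (row 3 already has a 9).
(6,3) is out (row 6 already has a 9).
(8,3) is out (box 7 already has a 9).
So the only cell in column 3 that can hold 9 is (4,3).
Therefore (4,3) = 9.

9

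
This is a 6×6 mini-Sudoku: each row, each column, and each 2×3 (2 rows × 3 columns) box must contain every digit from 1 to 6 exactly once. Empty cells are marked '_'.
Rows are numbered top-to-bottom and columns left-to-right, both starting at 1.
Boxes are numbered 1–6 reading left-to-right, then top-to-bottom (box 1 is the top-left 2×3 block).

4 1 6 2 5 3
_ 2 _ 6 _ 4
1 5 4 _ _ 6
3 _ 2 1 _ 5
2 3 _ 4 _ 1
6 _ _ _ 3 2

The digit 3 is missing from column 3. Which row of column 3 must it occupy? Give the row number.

2

Consider where 3 can go in column 3.
r5c3 is out (row 5 already has a 3).
r6c3 is out (row 6 already has a 3).
So the only cell in column 3 that can hold 3 is r2c3.
That is row 2.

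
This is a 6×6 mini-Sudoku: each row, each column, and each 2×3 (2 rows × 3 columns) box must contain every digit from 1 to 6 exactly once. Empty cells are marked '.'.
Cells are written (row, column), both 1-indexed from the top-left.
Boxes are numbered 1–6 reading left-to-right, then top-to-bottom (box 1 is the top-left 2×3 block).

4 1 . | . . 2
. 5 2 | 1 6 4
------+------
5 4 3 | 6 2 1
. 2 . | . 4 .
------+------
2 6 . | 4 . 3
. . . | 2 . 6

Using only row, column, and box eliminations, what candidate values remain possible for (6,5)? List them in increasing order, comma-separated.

Row 6 already contains {2, 6}.
Column 5 already contains {2, 4, 6}.
Its 2×3 block (box 6) already contains {2, 3, 4, 6}.
Removing those from 1–6 leaves {1, 5} as the candidates for (6,5).

1,5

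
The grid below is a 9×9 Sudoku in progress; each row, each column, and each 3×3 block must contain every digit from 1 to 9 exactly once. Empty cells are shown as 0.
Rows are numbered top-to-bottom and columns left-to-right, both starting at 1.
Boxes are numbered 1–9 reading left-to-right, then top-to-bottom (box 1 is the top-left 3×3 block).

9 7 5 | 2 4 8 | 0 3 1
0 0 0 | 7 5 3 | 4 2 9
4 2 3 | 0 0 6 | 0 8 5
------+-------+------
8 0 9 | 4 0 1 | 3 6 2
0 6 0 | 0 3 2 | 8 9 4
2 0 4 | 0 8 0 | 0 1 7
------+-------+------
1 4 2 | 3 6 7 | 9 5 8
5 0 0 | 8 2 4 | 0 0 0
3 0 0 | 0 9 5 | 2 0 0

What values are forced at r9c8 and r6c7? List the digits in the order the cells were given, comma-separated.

For r9c8:
  Consider where 4 can go in box 9.
  r8c7 is out (row 8 already has a 4).
  r8c8 is out (row 8 already has a 4).
  r8c9 is out (row 8 already has a 4).
  r9c9 is out (column 9 already has a 4).
  So the only cell in box 9 that can hold 4 is r9c8.
  So r9c8 = 4.
For r6c7:
  Row 6 already contains {1, 2, 4, 7, 8}.
  Column 7 already contains {2, 3, 4, 8, 9}.
  Its 3×3 block (box 6) already contains {1, 2, 3, 4, 6, 7, 8, 9}.
  The only value from 1–9 not eliminated is 5, so r6c7 = 5.

4,5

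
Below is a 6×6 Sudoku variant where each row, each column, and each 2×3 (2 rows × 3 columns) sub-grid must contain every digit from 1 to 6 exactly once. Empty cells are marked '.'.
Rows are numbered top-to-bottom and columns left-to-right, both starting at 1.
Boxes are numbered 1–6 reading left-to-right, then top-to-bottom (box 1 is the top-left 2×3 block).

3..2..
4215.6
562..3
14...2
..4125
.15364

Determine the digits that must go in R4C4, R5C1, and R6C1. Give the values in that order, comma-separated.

For R4C4:
  Row 4 already contains {1, 2, 4}.
  Column 4 already contains {1, 2, 3, 5}.
  Its 2×3 block (box 4) already contains {2, 3}.
  The only value from 1–6 not eliminated is 6, so R4C4 = 6.
For R5C1:
  Row 5 already contains {1, 2, 4, 5}.
  Column 1 already contains {1, 3, 4, 5}.
  Its 2×3 block (box 5) already contains {1, 4, 5}.
  The only value from 1–6 not eliminated is 6, so R5C1 = 6.
For R6C1:
  Row 6 already contains {1, 3, 4, 5, 6}.
  Column 1 already contains {1, 3, 4, 5}.
  Its 2×3 block (box 5) already contains {1, 4, 5}.
  The only value from 1–6 not eliminated is 2, so R6C1 = 2.

6,6,2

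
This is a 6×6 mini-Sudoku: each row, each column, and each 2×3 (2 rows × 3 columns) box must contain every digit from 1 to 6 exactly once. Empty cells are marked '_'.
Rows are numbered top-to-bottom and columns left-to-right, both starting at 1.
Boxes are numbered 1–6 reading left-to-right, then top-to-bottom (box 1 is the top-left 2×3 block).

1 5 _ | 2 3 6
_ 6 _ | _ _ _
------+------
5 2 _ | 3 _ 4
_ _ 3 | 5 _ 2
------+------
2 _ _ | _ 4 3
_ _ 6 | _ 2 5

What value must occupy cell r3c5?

6

Cell r3c5 itself could take any of {1, 6} by direct elimination.
Consider where 6 can go in row 3.
r3c3 is out (column 3 already has a 6).
So the only cell in row 3 that can hold 6 is r3c5.
Therefore r3c5 = 6.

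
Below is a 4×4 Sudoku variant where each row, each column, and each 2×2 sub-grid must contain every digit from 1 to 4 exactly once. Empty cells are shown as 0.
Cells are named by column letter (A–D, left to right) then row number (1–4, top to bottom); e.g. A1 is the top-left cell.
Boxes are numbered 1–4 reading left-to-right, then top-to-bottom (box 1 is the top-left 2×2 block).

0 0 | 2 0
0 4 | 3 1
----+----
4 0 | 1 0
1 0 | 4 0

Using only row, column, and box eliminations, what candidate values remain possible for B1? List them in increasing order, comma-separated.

1,3

Row 1 already contains {2}.
Column B already contains {4}.
Its 2×2 block (box 1) already contains {4}.
Removing those from 1–4 leaves {1, 3} as the candidates for B1.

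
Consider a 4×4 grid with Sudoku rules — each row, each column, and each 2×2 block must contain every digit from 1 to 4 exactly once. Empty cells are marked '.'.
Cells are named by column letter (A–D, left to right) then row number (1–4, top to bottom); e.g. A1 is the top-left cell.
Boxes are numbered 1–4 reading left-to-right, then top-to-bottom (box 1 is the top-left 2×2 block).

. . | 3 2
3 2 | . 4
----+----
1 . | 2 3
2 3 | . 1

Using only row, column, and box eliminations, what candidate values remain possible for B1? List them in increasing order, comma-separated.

Row 1 already contains {2, 3}.
Column B already contains {2, 3}.
Its 2×2 block (box 1) already contains {2, 3}.
Removing those from 1–4 leaves {1, 4} as the candidates for B1.

1,4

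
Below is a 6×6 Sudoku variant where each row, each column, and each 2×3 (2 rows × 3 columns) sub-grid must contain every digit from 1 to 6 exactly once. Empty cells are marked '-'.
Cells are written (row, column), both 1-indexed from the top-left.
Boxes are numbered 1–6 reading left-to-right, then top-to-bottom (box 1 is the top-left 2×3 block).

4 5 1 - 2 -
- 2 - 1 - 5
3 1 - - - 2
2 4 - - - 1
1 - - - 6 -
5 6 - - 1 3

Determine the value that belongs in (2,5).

Cell (2,5) itself could take any of {3, 4} by direct elimination.
Consider where 4 can go in row 2.
(2,1) is out (column 1 already has a 4).
(2,3) is out (box 1 already has a 4).
So the only cell in row 2 that can hold 4 is (2,5).
Therefore (2,5) = 4.

4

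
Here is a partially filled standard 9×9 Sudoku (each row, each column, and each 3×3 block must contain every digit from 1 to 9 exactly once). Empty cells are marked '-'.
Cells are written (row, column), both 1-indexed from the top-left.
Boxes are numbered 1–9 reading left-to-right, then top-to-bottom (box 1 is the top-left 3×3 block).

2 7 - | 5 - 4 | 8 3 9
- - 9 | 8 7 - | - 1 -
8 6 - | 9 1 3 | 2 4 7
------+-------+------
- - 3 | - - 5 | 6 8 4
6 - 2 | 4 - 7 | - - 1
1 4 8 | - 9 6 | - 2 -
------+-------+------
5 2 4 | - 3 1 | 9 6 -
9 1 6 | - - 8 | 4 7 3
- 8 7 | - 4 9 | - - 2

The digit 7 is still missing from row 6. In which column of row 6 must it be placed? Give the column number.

Consider where 7 can go in row 6.
(6,4) is out (box 5 already has a 7).
(6,9) is out (column 9 already has a 7).
So the only cell in row 6 that can hold 7 is (6,7).
That is column 7.

7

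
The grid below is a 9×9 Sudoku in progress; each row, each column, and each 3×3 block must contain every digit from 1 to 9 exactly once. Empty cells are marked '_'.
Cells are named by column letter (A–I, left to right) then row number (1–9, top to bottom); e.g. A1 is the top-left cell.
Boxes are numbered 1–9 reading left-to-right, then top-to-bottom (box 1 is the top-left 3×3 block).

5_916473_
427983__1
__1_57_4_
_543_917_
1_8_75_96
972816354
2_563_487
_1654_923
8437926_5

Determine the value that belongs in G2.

Row 2 already contains {1, 2, 3, 4, 7, 8, 9}.
Column G already contains {1, 3, 4, 6, 7, 9}.
Its 3×3 block (box 3) already contains {1, 3, 4, 7}.
The only value from 1–9 not eliminated is 5, so G2 = 5.

5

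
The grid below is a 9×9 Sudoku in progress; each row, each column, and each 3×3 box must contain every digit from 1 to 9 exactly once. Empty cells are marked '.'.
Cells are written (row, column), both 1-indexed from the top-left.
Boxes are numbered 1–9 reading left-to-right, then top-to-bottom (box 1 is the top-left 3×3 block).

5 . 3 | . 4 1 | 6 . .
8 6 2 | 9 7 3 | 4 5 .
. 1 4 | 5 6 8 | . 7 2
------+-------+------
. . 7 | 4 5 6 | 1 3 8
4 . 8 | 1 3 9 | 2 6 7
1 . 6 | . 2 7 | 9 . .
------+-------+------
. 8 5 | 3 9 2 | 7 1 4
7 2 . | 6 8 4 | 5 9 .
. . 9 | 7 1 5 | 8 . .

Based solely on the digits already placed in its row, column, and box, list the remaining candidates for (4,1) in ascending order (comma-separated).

2,9

Row 4 already contains {1, 3, 4, 5, 6, 7, 8}.
Column 1 already contains {1, 4, 5, 7, 8}.
Its 3×3 block (box 4) already contains {1, 4, 6, 7, 8}.
Removing those from 1–9 leaves {2, 9} as the candidates for (4,1).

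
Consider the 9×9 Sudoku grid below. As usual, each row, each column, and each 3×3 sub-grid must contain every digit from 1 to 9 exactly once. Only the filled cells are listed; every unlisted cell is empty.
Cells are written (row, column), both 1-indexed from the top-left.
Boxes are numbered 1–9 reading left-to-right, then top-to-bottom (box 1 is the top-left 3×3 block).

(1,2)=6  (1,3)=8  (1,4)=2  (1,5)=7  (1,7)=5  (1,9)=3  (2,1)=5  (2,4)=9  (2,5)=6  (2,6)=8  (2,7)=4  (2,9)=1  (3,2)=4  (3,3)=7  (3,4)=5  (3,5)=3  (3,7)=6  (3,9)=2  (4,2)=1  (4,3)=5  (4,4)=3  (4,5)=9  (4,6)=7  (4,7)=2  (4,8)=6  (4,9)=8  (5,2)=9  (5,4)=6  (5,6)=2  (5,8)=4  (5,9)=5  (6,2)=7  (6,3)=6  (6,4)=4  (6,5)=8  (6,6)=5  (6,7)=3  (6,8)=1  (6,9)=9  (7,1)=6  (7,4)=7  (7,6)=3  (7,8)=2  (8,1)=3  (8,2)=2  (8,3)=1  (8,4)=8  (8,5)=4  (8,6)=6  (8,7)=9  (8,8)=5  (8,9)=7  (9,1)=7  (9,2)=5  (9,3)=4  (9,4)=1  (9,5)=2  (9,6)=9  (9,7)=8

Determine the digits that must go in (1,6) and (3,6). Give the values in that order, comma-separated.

For (1,6):
  Consider where 4 can go in box 2.
  (3,6) is out (row 3 already has a 4).
  So the only cell in box 2 that can hold 4 is (1,6).
  So (1,6) = 4.
For (3,6):
  Row 3 already contains {2, 3, 4, 5, 6, 7}.
  Column 6 already contains {2, 3, 5, 6, 7, 8, 9}.
  Its 3×3 block (box 2) already contains {2, 3, 5, 6, 7, 8, 9}.
  The only value from 1–9 not eliminated is 1, so (3,6) = 1.

4,1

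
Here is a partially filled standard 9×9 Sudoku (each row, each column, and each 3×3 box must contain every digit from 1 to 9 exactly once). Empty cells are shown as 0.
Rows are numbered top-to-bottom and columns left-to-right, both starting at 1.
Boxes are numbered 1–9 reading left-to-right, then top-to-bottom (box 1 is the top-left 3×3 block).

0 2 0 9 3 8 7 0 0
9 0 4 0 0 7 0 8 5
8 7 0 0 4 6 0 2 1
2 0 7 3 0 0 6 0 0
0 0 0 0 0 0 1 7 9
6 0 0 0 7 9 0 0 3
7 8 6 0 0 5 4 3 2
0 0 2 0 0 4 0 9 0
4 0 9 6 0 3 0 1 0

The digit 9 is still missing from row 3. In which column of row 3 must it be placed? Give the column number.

Consider where 9 can go in row 3.
R3C3 is out (column 3 already has a 9).
R3C4 is out (column 4 already has a 9).
So the only cell in row 3 that can hold 9 is R3C7.
That is column 7.

7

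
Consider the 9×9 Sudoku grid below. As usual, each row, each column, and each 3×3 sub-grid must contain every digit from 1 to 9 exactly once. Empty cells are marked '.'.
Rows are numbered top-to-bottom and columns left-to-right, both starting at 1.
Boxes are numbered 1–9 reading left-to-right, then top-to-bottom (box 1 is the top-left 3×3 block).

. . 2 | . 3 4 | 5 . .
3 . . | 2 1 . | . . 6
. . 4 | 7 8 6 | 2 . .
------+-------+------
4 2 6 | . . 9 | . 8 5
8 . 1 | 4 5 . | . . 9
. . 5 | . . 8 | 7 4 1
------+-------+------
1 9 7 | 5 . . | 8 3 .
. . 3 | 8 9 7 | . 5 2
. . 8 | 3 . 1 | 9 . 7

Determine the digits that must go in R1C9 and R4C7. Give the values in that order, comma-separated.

8,3

For R1C9:
  Row 1 already contains {2, 3, 4, 5}.
  Column 9 already contains {1, 2, 5, 6, 7, 9}.
  Its 3×3 block (box 3) already contains {2, 5, 6}.
  The only value from 1–9 not eliminated is 8, so R1C9 = 8.
For R4C7:
  Row 4 already contains {2, 4, 5, 6, 8, 9}.
  Column 7 already contains {2, 5, 7, 8, 9}.
  Its 3×3 block (box 6) already contains {1, 4, 5, 7, 8, 9}.
  The only value from 1–9 not eliminated is 3, so R4C7 = 3.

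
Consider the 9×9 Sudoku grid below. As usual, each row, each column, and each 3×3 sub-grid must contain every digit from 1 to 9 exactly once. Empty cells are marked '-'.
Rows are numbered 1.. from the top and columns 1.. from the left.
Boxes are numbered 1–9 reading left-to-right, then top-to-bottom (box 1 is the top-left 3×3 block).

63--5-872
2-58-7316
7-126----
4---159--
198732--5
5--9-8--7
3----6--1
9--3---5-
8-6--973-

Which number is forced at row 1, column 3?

9

Cell row 1, column 3 itself could take any of {4, 9} by direct elimination.
Consider where 9 can go in column 3.
row 4, column 3 is out (row 4 already has a 9).
row 6, column 3 is out (row 6 already has a 9).
row 7, column 3 is out (box 7 already has a 9).
row 8, column 3 is out (row 8 already has a 9).
So the only cell in column 3 that can hold 9 is row 1, column 3.
Therefore row 1, column 3 = 9.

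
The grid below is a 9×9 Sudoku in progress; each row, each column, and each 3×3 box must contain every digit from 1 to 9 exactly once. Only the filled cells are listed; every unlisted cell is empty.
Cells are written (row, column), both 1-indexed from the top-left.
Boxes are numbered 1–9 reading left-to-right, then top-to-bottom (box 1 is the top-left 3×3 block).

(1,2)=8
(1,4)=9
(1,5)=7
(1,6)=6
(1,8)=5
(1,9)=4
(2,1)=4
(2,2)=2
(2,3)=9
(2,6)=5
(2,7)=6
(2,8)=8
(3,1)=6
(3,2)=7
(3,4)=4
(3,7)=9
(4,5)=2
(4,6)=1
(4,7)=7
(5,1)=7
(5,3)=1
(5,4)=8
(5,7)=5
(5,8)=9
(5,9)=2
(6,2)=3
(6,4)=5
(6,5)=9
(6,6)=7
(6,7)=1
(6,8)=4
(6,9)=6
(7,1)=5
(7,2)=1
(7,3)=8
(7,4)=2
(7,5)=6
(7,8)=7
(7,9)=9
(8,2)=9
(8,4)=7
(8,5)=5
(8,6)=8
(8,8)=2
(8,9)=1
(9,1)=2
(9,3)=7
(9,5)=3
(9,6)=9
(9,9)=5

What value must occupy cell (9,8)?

6

Row 9 already contains {2, 3, 5, 7, 9}.
Column 8 already contains {2, 4, 5, 7, 8, 9}.
Its 3×3 block (box 9) already contains {1, 2, 5, 7, 9}.
The only value from 1–9 not eliminated is 6, so (9,8) = 6.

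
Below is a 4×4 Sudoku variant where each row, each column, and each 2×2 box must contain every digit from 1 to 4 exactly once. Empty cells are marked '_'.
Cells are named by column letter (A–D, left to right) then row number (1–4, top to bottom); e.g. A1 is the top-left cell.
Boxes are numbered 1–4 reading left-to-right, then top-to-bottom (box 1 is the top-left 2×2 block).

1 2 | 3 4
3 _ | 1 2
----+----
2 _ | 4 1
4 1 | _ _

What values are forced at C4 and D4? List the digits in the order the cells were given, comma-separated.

For C4:
  Row 4 already contains {1, 4}.
  Column C already contains {1, 3, 4}.
  Its 2×2 block (box 4) already contains {1, 4}.
  The only value from 1–4 not eliminated is 2, so C4 = 2.
For D4:
  Row 4 already contains {1, 4}.
  Column D already contains {1, 2, 4}.
  Its 2×2 block (box 4) already contains {1, 4}.
  The only value from 1–4 not eliminated is 3, so D4 = 3.

2,3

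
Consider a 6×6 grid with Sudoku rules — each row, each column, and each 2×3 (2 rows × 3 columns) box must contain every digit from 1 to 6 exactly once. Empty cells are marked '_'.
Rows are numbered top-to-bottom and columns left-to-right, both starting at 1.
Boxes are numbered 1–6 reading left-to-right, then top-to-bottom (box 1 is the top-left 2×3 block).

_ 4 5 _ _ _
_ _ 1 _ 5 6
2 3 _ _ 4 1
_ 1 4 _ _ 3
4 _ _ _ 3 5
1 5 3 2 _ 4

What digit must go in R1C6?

Row 1 already contains {4, 5}.
Column 6 already contains {1, 3, 4, 5, 6}.
Its 2×3 block (box 2) already contains {5, 6}.
The only value from 1–6 not eliminated is 2, so R1C6 = 2.

2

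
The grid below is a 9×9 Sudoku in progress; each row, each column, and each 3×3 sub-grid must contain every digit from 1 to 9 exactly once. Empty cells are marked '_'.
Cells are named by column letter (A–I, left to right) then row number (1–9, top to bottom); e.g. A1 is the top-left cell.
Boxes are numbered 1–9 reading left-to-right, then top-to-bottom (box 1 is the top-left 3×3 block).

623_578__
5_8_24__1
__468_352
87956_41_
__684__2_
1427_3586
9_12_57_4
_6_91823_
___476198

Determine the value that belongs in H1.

4

Row 1 already contains {2, 3, 5, 6, 7, 8}.
Column H already contains {1, 2, 3, 5, 8, 9}.
Its 3×3 block (box 3) already contains {1, 2, 3, 5, 8}.
The only value from 1–9 not eliminated is 4, so H1 = 4.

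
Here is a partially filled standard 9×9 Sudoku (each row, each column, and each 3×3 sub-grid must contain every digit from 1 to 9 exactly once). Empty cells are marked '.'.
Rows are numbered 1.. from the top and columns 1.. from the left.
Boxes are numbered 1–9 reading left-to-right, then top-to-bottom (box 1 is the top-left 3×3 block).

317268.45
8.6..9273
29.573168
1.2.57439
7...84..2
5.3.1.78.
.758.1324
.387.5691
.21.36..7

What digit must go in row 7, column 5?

Row 7 already contains {1, 2, 3, 4, 5, 7, 8}.
Column 5 already contains {1, 3, 5, 6, 7, 8}.
Its 3×3 block (box 8) already contains {1, 3, 5, 6, 7, 8}.
The only value from 1–9 not eliminated is 9, so row 7, column 5 = 9.

9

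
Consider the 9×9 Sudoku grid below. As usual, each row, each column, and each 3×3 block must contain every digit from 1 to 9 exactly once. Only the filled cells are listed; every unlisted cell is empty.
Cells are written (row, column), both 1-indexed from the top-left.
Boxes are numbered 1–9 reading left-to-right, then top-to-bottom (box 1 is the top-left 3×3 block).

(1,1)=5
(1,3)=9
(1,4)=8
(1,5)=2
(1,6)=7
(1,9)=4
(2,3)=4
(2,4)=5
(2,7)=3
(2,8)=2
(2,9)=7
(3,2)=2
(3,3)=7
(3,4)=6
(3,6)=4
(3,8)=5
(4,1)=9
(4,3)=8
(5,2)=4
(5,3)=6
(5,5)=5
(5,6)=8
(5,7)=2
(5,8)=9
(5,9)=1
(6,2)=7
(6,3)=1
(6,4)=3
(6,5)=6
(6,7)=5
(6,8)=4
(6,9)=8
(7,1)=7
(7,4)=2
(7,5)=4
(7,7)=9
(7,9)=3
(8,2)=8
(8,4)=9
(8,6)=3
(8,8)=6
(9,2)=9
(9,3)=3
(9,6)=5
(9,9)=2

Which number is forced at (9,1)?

Cell (9,1) itself could take any of {1, 4, 6} by direct elimination.
Consider where 6 can go in row 9.
(9,4) is out (column 4 already has a 6).
(9,5) is out (column 5 already has a 6).
(9,7) is out (box 9 already has a 6).
(9,8) is out (column 8 already has a 6).
So the only cell in row 9 that can hold 6 is (9,1).
Therefore (9,1) = 6.

6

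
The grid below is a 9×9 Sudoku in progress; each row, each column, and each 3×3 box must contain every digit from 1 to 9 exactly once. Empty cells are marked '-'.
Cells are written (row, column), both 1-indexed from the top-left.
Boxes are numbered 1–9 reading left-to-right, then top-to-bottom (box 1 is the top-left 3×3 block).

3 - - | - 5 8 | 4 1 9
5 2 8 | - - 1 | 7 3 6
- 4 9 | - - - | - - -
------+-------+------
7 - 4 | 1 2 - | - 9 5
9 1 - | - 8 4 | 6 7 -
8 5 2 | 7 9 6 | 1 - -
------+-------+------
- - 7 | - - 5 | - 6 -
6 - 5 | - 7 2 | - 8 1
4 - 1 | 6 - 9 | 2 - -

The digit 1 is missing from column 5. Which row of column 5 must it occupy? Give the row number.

7

Consider where 1 can go in column 5.
(2,5) is out (row 2 already has a 1).
(3,5) is out (box 2 already has a 1).
(9,5) is out (row 9 already has a 1).
So the only cell in column 5 that can hold 1 is (7,5).
That is row 7.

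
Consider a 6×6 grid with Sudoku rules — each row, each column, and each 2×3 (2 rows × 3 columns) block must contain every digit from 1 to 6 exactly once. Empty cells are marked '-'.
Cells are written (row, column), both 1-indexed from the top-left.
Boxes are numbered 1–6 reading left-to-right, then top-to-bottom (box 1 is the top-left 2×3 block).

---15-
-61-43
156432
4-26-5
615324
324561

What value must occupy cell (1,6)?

6

Row 1 already contains {1, 5}.
Column 6 already contains {1, 2, 3, 4, 5}.
Its 2×3 block (box 2) already contains {1, 3, 4, 5}.
The only value from 1–6 not eliminated is 6, so (1,6) = 6.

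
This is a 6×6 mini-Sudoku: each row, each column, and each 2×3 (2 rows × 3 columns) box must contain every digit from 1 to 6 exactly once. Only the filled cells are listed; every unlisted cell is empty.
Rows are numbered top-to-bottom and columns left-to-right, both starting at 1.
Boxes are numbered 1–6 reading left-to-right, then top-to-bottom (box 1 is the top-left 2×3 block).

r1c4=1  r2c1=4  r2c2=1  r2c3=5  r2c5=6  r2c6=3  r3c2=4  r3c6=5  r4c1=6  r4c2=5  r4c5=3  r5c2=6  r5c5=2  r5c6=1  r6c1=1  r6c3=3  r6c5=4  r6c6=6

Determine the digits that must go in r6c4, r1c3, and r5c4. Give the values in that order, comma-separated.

For r6c4:
  Row 6 already contains {1, 3, 4, 6}.
  Column 4 already contains {1}.
  Its 2×3 block (box 6) already contains {1, 2, 4, 6}.
  The only value from 1–6 not eliminated is 5, so r6c4 = 5.
For r1c3:
  Consider where 6 can go in row 1.
  r1c1 is out (column 1 already has a 6).
  r1c2 is out (column 2 already has a 6).
  r1c5 is out (column 5 already has a 6).
  r1c6 is out (column 6 already has a 6).
  So the only cell in row 1 that can hold 6 is r1c3.
  So r1c3 = 6.
For r5c4:
  Consider where 3 can go in row 5.
  r5c1 is out (box 5 already has a 3).
  r5c3 is out (column 3 already has a 3).
  So the only cell in row 5 that can hold 3 is r5c4.
  So r5c4 = 3.

5,6,3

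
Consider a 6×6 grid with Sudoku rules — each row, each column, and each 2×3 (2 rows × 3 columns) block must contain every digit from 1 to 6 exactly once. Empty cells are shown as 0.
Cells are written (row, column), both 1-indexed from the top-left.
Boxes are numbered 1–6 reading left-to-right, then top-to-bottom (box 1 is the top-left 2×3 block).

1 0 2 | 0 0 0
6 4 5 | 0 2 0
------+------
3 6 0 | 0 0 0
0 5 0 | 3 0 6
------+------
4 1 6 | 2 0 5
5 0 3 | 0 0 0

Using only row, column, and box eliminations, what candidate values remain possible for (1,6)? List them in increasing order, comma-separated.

3,4

Row 1 already contains {1, 2}.
Column 6 already contains {5, 6}.
Its 2×3 block (box 2) already contains {2}.
Removing those from 1–6 leaves {3, 4} as the candidates for (1,6).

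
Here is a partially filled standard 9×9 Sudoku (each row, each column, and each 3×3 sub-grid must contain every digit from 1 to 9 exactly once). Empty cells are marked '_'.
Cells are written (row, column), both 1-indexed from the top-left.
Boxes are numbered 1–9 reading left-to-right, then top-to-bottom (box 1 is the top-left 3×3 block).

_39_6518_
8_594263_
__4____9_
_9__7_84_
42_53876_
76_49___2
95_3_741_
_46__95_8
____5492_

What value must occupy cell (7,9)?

6

Row 7 already contains {1, 3, 4, 5, 7, 9}.
Column 9 already contains {2, 8}.
Its 3×3 block (box 9) already contains {1, 2, 4, 5, 8, 9}.
The only value from 1–9 not eliminated is 6, so (7,9) = 6.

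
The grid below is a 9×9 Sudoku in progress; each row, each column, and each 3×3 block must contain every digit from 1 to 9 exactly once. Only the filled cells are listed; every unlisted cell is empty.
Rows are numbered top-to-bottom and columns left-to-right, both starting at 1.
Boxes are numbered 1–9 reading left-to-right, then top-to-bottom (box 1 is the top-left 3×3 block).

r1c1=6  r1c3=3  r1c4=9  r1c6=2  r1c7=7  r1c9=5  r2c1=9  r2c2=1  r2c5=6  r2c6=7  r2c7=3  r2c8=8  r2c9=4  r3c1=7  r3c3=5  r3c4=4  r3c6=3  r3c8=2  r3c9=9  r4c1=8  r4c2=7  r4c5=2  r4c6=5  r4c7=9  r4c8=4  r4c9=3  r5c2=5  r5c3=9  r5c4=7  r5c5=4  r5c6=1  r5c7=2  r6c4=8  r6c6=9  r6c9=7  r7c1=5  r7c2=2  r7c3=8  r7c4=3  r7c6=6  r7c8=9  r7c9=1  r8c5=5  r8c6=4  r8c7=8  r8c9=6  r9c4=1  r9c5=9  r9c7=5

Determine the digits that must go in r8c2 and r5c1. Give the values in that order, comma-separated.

9,3

For r8c2:
  Consider where 9 can go in column 2.
  r1c2 is out (row 1 already has a 9).
  r3c2 is out (row 3 already has a 9).
  r6c2 is out (row 6 already has a 9).
  r9c2 is out (row 9 already has a 9).
  So the only cell in column 2 that can hold 9 is r8c2.
  So r8c2 = 9.
For r5c1:
  Row 5 already contains {1, 2, 4, 5, 7, 9}.
  Column 1 already contains {5, 6, 7, 8, 9}.
  Its 3×3 block (box 4) already contains {5, 7, 8, 9}.
  The only value from 1–9 not eliminated is 3, so r5c1 = 3.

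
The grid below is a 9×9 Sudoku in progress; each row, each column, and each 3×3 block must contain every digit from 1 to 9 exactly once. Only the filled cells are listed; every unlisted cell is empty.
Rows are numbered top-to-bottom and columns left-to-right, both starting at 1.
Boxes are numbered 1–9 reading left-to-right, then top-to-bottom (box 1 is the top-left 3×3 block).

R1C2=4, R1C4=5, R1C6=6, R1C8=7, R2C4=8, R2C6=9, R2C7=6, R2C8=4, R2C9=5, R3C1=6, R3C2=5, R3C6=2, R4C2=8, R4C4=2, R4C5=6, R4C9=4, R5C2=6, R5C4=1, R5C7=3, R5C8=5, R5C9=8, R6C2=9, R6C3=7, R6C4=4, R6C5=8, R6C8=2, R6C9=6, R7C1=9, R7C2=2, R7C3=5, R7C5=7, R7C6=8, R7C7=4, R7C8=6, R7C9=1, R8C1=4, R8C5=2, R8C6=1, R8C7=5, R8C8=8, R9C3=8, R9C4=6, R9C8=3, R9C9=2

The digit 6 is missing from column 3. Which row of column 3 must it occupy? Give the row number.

Consider where 6 can go in column 3.
R1C3 is out (row 1 already has a 6).
R2C3 is out (row 2 already has a 6).
R3C3 is out (row 3 already has a 6).
R4C3 is out (row 4 already has a 6).
R5C3 is out (row 5 already has a 6).
So the only cell in column 3 that can hold 6 is R8C3.
That is row 8.

8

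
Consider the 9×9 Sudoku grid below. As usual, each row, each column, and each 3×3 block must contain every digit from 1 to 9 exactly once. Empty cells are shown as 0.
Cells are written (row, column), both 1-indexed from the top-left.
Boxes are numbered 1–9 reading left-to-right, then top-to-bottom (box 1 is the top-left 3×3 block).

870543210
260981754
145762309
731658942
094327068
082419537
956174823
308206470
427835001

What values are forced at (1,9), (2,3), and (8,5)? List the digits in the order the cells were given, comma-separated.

For (1,9):
  Row 1 already contains {1, 2, 3, 4, 5, 7, 8}.
  Column 9 already contains {1, 2, 3, 4, 7, 8, 9}.
  Its 3×3 block (box 3) already contains {1, 2, 3, 4, 5, 7, 9}.
  The only value from 1–9 not eliminated is 6, so (1,9) = 6.
For (2,3):
  Row 2 already contains {1, 2, 4, 5, 6, 7, 8, 9}.
  Column 3 already contains {1, 2, 4, 5, 6, 7, 8}.
  Its 3×3 block (box 1) already contains {1, 2, 4, 5, 6, 7, 8}.
  The only value from 1–9 not eliminated is 3, so (2,3) = 3.
For (8,5):
  Row 8 already contains {2, 3, 4, 6, 7, 8}.
  Column 5 already contains {1, 2, 3, 4, 5, 6, 7, 8}.
  Its 3×3 block (box 8) already contains {1, 2, 3, 4, 5, 6, 7, 8}.
  The only value from 1–9 not eliminated is 9, so (8,5) = 9.

6,3,9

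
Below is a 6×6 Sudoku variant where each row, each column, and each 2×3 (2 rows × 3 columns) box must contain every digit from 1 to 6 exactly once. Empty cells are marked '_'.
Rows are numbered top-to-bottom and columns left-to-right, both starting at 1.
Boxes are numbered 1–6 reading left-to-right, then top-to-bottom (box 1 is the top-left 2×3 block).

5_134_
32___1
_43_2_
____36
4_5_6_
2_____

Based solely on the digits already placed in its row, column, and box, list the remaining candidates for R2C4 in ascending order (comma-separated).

5,6

Row 2 already contains {1, 2, 3}.
Column 4 already contains {3}.
Its 2×3 block (box 2) already contains {1, 3, 4}.
Removing those from 1–6 leaves {5, 6} as the candidates for R2C4.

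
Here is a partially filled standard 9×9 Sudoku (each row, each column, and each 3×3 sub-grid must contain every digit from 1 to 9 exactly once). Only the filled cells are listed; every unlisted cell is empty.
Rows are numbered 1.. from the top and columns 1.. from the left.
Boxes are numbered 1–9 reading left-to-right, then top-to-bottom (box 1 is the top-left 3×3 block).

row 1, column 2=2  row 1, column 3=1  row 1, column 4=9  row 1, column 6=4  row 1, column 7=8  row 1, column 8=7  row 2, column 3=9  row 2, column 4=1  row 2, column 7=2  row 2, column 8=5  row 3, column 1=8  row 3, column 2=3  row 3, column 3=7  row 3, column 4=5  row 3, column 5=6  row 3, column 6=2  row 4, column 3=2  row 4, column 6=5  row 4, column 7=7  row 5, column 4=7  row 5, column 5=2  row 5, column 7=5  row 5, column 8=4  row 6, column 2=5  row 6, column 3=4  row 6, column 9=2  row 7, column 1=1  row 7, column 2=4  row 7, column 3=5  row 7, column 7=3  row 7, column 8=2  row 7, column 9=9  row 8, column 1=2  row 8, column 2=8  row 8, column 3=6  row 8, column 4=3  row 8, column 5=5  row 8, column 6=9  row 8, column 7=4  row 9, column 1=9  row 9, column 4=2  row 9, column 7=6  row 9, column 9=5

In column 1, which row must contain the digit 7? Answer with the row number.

6

Consider where 7 can go in column 1.
row 1, column 1 is out (row 1 already has a 7).
row 2, column 1 is out (box 1 already has a 7).
row 4, column 1 is out (row 4 already has a 7).
row 5, column 1 is out (row 5 already has a 7).
So the only cell in column 1 that can hold 7 is row 6, column 1.
That is row 6.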